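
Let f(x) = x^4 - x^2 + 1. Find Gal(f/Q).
The polynomial is an irreducible quartic over Q and its discriminant is 144 = 12^2, a perfect square, so the Galois group is contained in A_4. The resolvent cubic y^3 + y^2 - 4*y - 4 splits completely over Q, which gives the Klein four-group V_4.

4T2: V_4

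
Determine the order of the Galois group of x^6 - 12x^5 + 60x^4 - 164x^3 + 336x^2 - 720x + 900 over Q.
The degree of the splitting field over Q equals the order of the Galois group, so first determine the group. The polynomial f is an irreducible sextic over Q, so G = Gal(f/Q) is one of the 16 transitive subgroups 6T1, ..., 6T16 of S_6. The discriminant of f is -41622228172800, which is not a perfect square, so G is not contained in A_6. The transitive groups of degree 6 not contained in A_6 are: C_6 (6T1, order 6), S_3 (6T2, order 6), D_6 (6T3, order 12), C_3 x S_3 (6T5, order 18), A_4 x C_2 (6T6, order 24), S_4 (6T8, order 24), S_3 x S_3 (6T9, order 36), S_4 x C_2 (6T11, order 48), (S_3 x S_3) : C_2 (6T13, order 72), PGL(2,5) (6T14, order 120), S_6 (6T16, order 720). By Dedekind's theorem, for a prime p not dividing disc(f) the degrees of the irreducible factors of f mod p form the cycle type of an element of G. Factoring f modulo the 79 such primes p <= 431 (skipping 2, 3, 5, 11, which divide the discriminant), each new pattern first appears at: mod 7: f = (x^6 + 2x^5 + 4x^4 + 4x^3 + x + 4), pattern 6; mod 17: f = (x + 1)(x + 13)(x^2 + 10x + 11)(x^2 + 15x + 12), pattern 2+2+1+1; mod 19: f = (x^3 + 13x^2 + 10x + 3)(x^3 + 13x^2 + 14x + 15), pattern 3+3; mod 23: f = (x^2 + 2x + 14)(x^2 + 10x + 20)(x^2 + 22x + 18), pattern 2+2+2; mod 43: f = (x + 1)(x + 8)(x + 10)(x + 13)(x + 14)(x + 28), pattern 1+1+1+1+1+1. No other pattern occurs in this range, so the set of observed cycle types is {6, 2+2+1+1, 3+3, 2+2+2, 1+1+1+1+1+1}. The candidates containing elements of all these cycle types are D_6 (6T3) of order 12, A_4 x C_2 (6T6) of order 24, S_3 x S_3 (6T9) of order 36, S_4 x C_2 (6T11) of order 48, (S_3 x S_3) : C_2 (6T13) of order 72, PGL(2,5) (6T14) of order 120, S_6 (6T16) of order 720; the others are excluded. The observed types are precisely the cycle types that occur in D_6 (6T3). Each of the other remaining candidates has further cycle types, and by the Chebotarev density theorem the matching factorization patterns would occur for a proportion of primes equal to their share of the group: A_4 x C_2 (6T6) additionally contains elements of type 2+1+1+1+1 (3 of its 24 elements, about 12% of primes); S_3 x S_3 (6T9) additionally contains elements of type 3+1+1+1 (4 of its 36 elements, about 11% of primes); S_4 x C_2 (6T11) additionally contains elements of type 4+2, 4+1+1, 2+1+1+1+1 (15 of its 48 elements, about 31% of primes); (S_3 x S_3) : C_2 (6T13) additionally contains elements of type 4+2, 3+2+1, 3+1+1+1, 2+1+1+1+1 (40 of its 72 elements, about 56% of primes); PGL(2,5) (6T14) additionally contains elements of type 5+1, 4+1+1 (54 of its 120 elements, about 45% of primes); S_6 (6T16) additionally contains elements of type 5+1, 4+2, 4+1+1, 3+2+1, 3+1+1+1, 2+1+1+1+1 (499 of its 720 elements, about 69% of primes). None of the 79 primes tested shows any such pattern (for each of these groups the chance of that is below 10^-4), which rules them out. Hence G = D_6 (6T3), of order 12. The Galois group D_6 (6T3) has order 12, so the splitting field has degree 12 over Q.

12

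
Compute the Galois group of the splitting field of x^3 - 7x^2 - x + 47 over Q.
3T1: C_3

The polynomial is an irreducible cubic over Q and its discriminant is 10816 = 104^2, a perfect square. For an irreducible cubic, a square discriminant forces the Galois group to be A_3, the cyclic group of order 3.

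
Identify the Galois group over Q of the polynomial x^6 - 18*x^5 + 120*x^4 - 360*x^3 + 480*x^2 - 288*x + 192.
The polynomial f is an irreducible sextic over Q, so G = Gal(f/Q) is one of the 16 transitive subgroups 6T1, ..., 6T16 of S_6. The discriminant of f is -37572373905408, which is not a perfect square, so G is not contained in A_6. The transitive groups of degree 6 not contained in A_6 are: C_6 (6T1, order 6), S_3 (6T2, order 6), D_6 (6T3, order 12), C_3 x S_3 (6T5, order 18), A_4 x C_2 (6T6, order 24), S_4 (6T8, order 24), S_3 x S_3 (6T9, order 36), S_4 x C_2 (6T11, order 48), (S_3 x S_3) : C_2 (6T13, order 72), PGL(2,5) (6T14, order 120), S_6 (6T16, order 720). By Dedekind's theorem, for a prime p not dividing disc(f) the degrees of the irreducible factors of f mod p form the cycle type of an element of G. Factoring f modulo the 23 such primes p <= 97 (skipping 2, 3, which divide the discriminant), each new pattern first appears at: mod 5: f = (x^2 + 3)(x^2 + 3x + 4)(x^2 + 4x + 1), pattern 2+2+2; mod 7: f = (x^3 + 6x + 2)(x^3 + 3x^2 + 2x + 5), pattern 3+3; mod 31: f = (x + 4)(x + 9)(x + 12)(x + 13)(x + 16)(x + 21), pattern 1+1+1+1+1+1. No other pattern occurs in this range, so the set of observed cycle types is {2+2+2, 3+3, 1+1+1+1+1+1}. The candidates containing elements of all these cycle types are C_6 (6T1) of order 6, S_3 (6T2) of order 6, D_6 (6T3) of order 12, C_3 x S_3 (6T5) of order 18, A_4 x C_2 (6T6) of order 24, S_4 (6T8) of order 24, S_3 x S_3 (6T9) of order 36, S_4 x C_2 (6T11) of order 48, (S_3 x S_3) : C_2 (6T13) of order 72, PGL(2,5) (6T14) of order 120, S_6 (6T16) of order 720; the others are excluded. The observed types are precisely the cycle types that occur in S_3 (6T2). Each of the other remaining candidates has further cycle types, and by the Chebotarev density theorem the matching factorization patterns would occur for a proportion of primes equal to their share of the group: C_6 (6T1) additionally contains elements of type 6 (2 of its 6 elements, about 33% of primes); D_6 (6T3) additionally contains elements of type 6, 2+2+1+1 (5 of its 12 elements, about 42% of primes); C_3 x S_3 (6T5) additionally contains elements of type 6, 3+1+1+1 (10 of its 18 elements, about 56% of primes); A_4 x C_2 (6T6) additionally contains elements of type 6, 2+2+1+1, 2+1+1+1+1 (14 of its 24 elements, about 58% of primes); S_4 (6T8) additionally contains elements of type 4+1+1, 2+2+1+1 (9 of its 24 elements, about 38% of primes); S_3 x S_3 (6T9) additionally contains elements of type 6, 3+1+1+1, 2+2+1+1 (25 of its 36 elements, about 69% of primes); S_4 x C_2 (6T11) additionally contains elements of type 6, 4+2, 4+1+1, 2+2+1+1, 2+1+1+1+1 (32 of its 48 elements, about 67% of primes); (S_3 x S_3) : C_2 (6T13) additionally contains elements of type 6, 4+2, 3+2+1, 3+1+1+1, 2+2+1+1, 2+1+1+1+1 (61 of its 72 elements, about 85% of primes); PGL(2,5) (6T14) additionally contains elements of type 6, 5+1, 4+1+1, 2+2+1+1 (89 of its 120 elements, about 74% of primes); S_6 (6T16) additionally contains elements of type 6, 5+1, 4+2, 4+1+1, 3+2+1, 3+1+1+1, 2+2+1+1, 2+1+1+1+1 (664 of its 720 elements, about 92% of primes). None of the 23 primes tested shows any such pattern (for each of these groups the chance of that is below 10^-4), which rules them out. Hence G = S_3 (6T2), of order 6.

S_3 (also written S3)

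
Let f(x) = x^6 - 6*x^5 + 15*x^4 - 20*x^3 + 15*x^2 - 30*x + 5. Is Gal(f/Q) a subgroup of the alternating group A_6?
The polynomial is irreducible of degree 6 over Q. Its discriminant is 746496000000 = 864000^2, a perfect square. A Galois group lies in the alternating group exactly when the discriminant is a square in Q, so the Galois group (A_6) is contained in A_6.

Yes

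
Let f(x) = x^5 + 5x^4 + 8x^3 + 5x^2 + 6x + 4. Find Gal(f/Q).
S_5, the symmetric group on 5 letters

The polynomial f is an irreducible quintic over Q, so G = Gal(f/Q) is a transitive subgroup of S_5: one of C_5 (5T1, order 5), D_5 (5T2, order 10), F_20 (5T3, order 20), A_5 (5T4, order 60) or S_5 (5T5, order 120). The discriminant of f is 562324, which is not a perfect square, so G is not contained in A_5. The transitive groups of degree 5 not contained in A_5 are: F_20 (5T3, order 20), S_5 (5T5, order 120). By Dedekind's theorem, for a prime p not dividing disc(f) the degrees of the irreducible factors of f mod p form the cycle type of an element of G. Factoring f modulo the 5 such primes p <= 17 (skipping 2, 7, which divide the discriminant), each new pattern first appears at: mod 3: f = (x^5 + 2x^4 + 2x^3 + 2x^2 + 1), pattern 5; mod 17: f = (x + 5)(x + 13)(x^3 + 4x^2 + 7x + 10), pattern 3+1+1. No other pattern occurs in this range, so the set of observed cycle types is {5, 3+1+1}. Among the candidates above, the only group containing elements of all these cycle types is S_5 (5T5) — F_20 (5T3) lacks at least one of them. Hence G = S_5 (5T5), of order 120.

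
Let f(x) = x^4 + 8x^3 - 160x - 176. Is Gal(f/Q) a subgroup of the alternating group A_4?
The polynomial is irreducible of degree 4 over Q. Its discriminant is -4784652288, which is not a perfect square. A Galois group lies in the alternating group exactly when the discriminant is a square in Q, so the Galois group (D_4) is not contained in A_4.

No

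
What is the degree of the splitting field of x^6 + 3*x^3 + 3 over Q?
18

The degree of the splitting field over Q equals the order of the Galois group, so first determine the group. The polynomial f is an irreducible sextic over Q, so G = Gal(f/Q) is one of the 16 transitive subgroups 6T1, ..., 6T16 of S_6. The discriminant of f is -177147, which is not a perfect square, so G is not contained in A_6. The transitive groups of degree 6 not contained in A_6 are: C_6 (6T1, order 6), S_3 (6T2, order 6), D_6 (6T3, order 12), C_3 x S_3 (6T5, order 18), A_4 x C_2 (6T6, order 24), S_4 (6T8, order 24), S_3 x S_3 (6T9, order 36), S_4 x C_2 (6T11, order 48), (S_3 x S_3) : C_2 (6T13, order 72), PGL(2,5) (6T14, order 120), S_6 (6T16, order 720). By Dedekind's theorem, for a prime p not dividing disc(f) the degrees of the irreducible factors of f mod p form the cycle type of an element of G. Factoring f modulo the 33 such primes p <= 139 (skipping 3, which divides the discriminant), each new pattern first appears at: mod 2: f = (x^6 + x^3 + 1), pattern 6; mod 7: f = (x + 3)(x + 5)(x + 6)(x^3 + 4), pattern 3+1+1+1; mod 17: f = (x^2 + 5x + 7)(x^2 + 13x + 7)(x^2 + 16x + 7), pattern 2+2+2; mod 19: f = (x^3 + 9)(x^3 + 13), pattern 3+3; mod 73: f = (x + 42)(x + 43)(x + 44)(x + 51)(x + 52)(x + 60), pattern 1+1+1+1+1+1. No other pattern occurs in this range, so the set of observed cycle types is {6, 3+1+1+1, 2+2+2, 3+3, 1+1+1+1+1+1}. The candidates containing elements of all these cycle types are C_3 x S_3 (6T5) of order 18, S_3 x S_3 (6T9) of order 36, (S_3 x S_3) : C_2 (6T13) of order 72, S_6 (6T16) of order 720; the others are excluded. The observed types are precisely the cycle types that occur in C_3 x S_3 (6T5). Each of the other remaining candidates has further cycle types, and by the Chebotarev density theorem the matching factorization patterns would occur for a proportion of primes equal to their share of the group: S_3 x S_3 (6T9) additionally contains elements of type 2+2+1+1 (9 of its 36 elements, about 25% of primes); (S_3 x S_3) : C_2 (6T13) additionally contains elements of type 4+2, 3+2+1, 2+2+1+1, 2+1+1+1+1 (45 of its 72 elements, about 62% of primes); S_6 (6T16) additionally contains elements of type 5+1, 4+2, 4+1+1, 3+2+1, 2+2+1+1, 2+1+1+1+1 (504 of its 720 elements, about 70% of primes). None of the 33 primes tested shows any such pattern (for each of these groups the chance of that is below 10^-4), which rules them out. Hence G = C_3 x S_3 (6T5), of order 18. The Galois group C_3 x S_3 (6T5) has order 18, so the splitting field has degree 18 over Q.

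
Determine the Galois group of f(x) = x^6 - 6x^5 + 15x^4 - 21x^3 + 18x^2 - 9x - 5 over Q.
The polynomial f is an irreducible sextic over Q, so G = Gal(f/Q) is one of the 16 transitive subgroups 6T1, ..., 6T16 of S_6. The discriminant of f is 871199469, which is not a perfect square, so G is not contained in A_6. The transitive groups of degree 6 not contained in A_6 are: C_6 (6T1, order 6), S_3 (6T2, order 6), D_6 (6T3, order 12), C_3 x S_3 (6T5, order 18), A_4 x C_2 (6T6, order 24), S_4 (6T8, order 24), S_3 x S_3 (6T9, order 36), S_4 x C_2 (6T11, order 48), (S_3 x S_3) : C_2 (6T13, order 72), PGL(2,5) (6T14, order 120), S_6 (6T16, order 720). By Dedekind's theorem, for a prime p not dividing disc(f) the degrees of the irreducible factors of f mod p form the cycle type of an element of G. Factoring f modulo the 16 such primes p <= 67 (skipping 3, 7, 29, which divide the discriminant), each new pattern first appears at: mod 2: f = (x^6 + x^4 + x^3 + x + 1), pattern 6; mod 5: f = (x)(x + 1)(x^2 + x + 2)(x^2 + 2x + 3), pattern 2+2+1+1; mod 13: f = (x + 1)(x + 4)(x + 5)(x^3 + 10x^2 + 3x + 3), pattern 3+1+1+1; mod 19: f = (x^2 + 8x + 6)(x^2 + 11x + 1)(x^2 + 13x + 15), pattern 2+2+2; mod 67: f = (x^3 + 64x^2 + 3x + 17)(x^3 + 64x^2 + 3x + 47), pattern 3+3. No other pattern occurs in this range, so the set of observed cycle types is {6, 2+2+1+1, 3+1+1+1, 2+2+2, 3+3}. The candidates containing elements of all these cycle types are S_3 x S_3 (6T9) of order 36, (S_3 x S_3) : C_2 (6T13) of order 72, S_6 (6T16) of order 720; the others are excluded. The observed types are precisely the cycle types that occur in S_3 x S_3 (6T9) (apart from the identity). Each of the other remaining candidates has further cycle types, and by the Chebotarev density theorem the matching factorization patterns would occur for a proportion of primes equal to their share of the group: (S_3 x S_3) : C_2 (6T13) additionally contains elements of type 4+2, 3+2+1, 2+1+1+1+1 (36 of its 72 elements, about 50% of primes); S_6 (6T16) additionally contains elements of type 5+1, 4+2, 4+1+1, 3+2+1, 2+1+1+1+1 (459 of its 720 elements, about 64% of primes). None of the 16 primes tested shows any such pattern (for each of these groups the chance of that is below 10^-4), which rules them out. Hence G = S_3 x S_3 (6T9), of order 36.

S_3 x S_3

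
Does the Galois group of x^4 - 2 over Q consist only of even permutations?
No

The polynomial is irreducible of degree 4 over Q. Its discriminant is -2048, which is not a perfect square. A Galois group lies in the alternating group exactly when the discriminant is a square in Q, so the Galois group (D_4) is not contained in A_4.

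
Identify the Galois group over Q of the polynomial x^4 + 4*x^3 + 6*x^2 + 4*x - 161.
D_4, the dihedral group of order 8

The polynomial is an irreducible quartic over Q and its discriminant is -1088391168, which is not a perfect square, so the Galois group is not contained in A_4. The resolvent cubic y^3 - 6*y^2 + 660*y - 1304 has exactly one rational root, so the Galois group is C_4 or D_4. The quartic remains irreducible over Q(sqrt(disc)), so the group is D_4.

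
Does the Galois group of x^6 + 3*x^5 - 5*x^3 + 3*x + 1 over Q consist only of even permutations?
No

The polynomial is irreducible of degree 6 over Q. Its discriminant is -34992, which is not a perfect square. A Galois group lies in the alternating group exactly when the discriminant is a square in Q, so the Galois group (S_3) is not contained in A_6.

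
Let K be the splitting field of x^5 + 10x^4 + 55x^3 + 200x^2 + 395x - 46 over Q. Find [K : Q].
20

The degree of the splitting field over Q equals the order of the Galois group, so first determine the group. The polynomial f is an irreducible quintic over Q, so G = Gal(f/Q) is a transitive subgroup of S_5: one of C_5 (5T1, order 5), D_5 (5T2, order 10), F_20 (5T3, order 20), A_5 (5T4, order 60) or S_5 (5T5, order 120). The discriminant of f is 146335090050000, which is not a perfect square, so G is not contained in A_5. The transitive groups of degree 5 not contained in A_5 are: F_20 (5T3, order 20), S_5 (5T5, order 120). By Dedekind's theorem, for a prime p not dividing disc(f) the degrees of the irreducible factors of f mod p form the cycle type of an element of G. Factoring f modulo the 18 such primes p <= 73 (skipping 2, 3, 5, which divide the discriminant), each new pattern first appears at: mod 7: f = (x + 1)(x^4 + 2x^3 + 4x^2 + 3), pattern 4+1; mod 11: f = (x^5 + 10x^4 + 2x^2 + 10x + 9), pattern 5; mod 19: f = (x + 8)(x^2 + 3x + 12)(x^2 + 18x + 11), pattern 2+2+1; mod 41: f = (x + 1)(x + 4)(x + 13)(x + 34)(x + 40), pattern 1+1+1+1+1. No other pattern occurs in this range, so the set of observed cycle types is {4+1, 5, 2+2+1, 1+1+1+1+1}. The candidates containing elements of all these cycle types are F_20 (5T3) of order 20, S_5 (5T5) of order 120; the others are excluded. The observed types are precisely the cycle types that occur in F_20 (5T3). Each of the other remaining candidates has further cycle types, and by the Chebotarev density theorem the matching factorization patterns would occur for a proportion of primes equal to their share of the group: S_5 (5T5) additionally contains elements of type 3+2, 3+1+1, 2+1+1+1 (50 of its 120 elements, about 42% of primes). None of the 18 primes tested shows any such pattern (for each of these groups the chance of that is below 10^-4), which rules them out. Hence G = F_20 (5T3), of order 20. The Galois group F_20 (5T3) has order 20, so the splitting field has degree 20 over Q.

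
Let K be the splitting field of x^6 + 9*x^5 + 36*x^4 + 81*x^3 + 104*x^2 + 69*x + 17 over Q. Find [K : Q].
24

The degree of the splitting field over Q equals the order of the Galois group, so first determine the group. The polynomial f is an irreducible sextic over Q, so G = Gal(f/Q) is one of the 16 transitive subgroups 6T1, ..., 6T16 of S_6. The discriminant of f is 810448, which is not a perfect square, so G is not contained in A_6. The transitive groups of degree 6 not contained in A_6 are: C_6 (6T1, order 6), S_3 (6T2, order 6), D_6 (6T3, order 12), C_3 x S_3 (6T5, order 18), A_4 x C_2 (6T6, order 24), S_4 (6T8, order 24), S_3 x S_3 (6T9, order 36), S_4 x C_2 (6T11, order 48), (S_3 x S_3) : C_2 (6T13, order 72), PGL(2,5) (6T14, order 120), S_6 (6T16, order 720). By Dedekind's theorem, for a prime p not dividing disc(f) the degrees of the irreducible factors of f mod p form the cycle type of an element of G. Factoring f modulo the 22 such primes p <= 89 (skipping 2, 37, which divide the discriminant), each new pattern first appears at: mod 3: f = (x^3 + x^2 + 2x + 1)(x^3 + 2x^2 + 2x + 2), pattern 3+3; mod 5: f = (x^2 + 2x + 4)(x^2 + 3x + 4)(x^2 + 4x + 2), pattern 2+2+2; mod 17: f = (x)(x + 3)(x^4 + 6x^3 + x^2 + 10x + 6), pattern 4+1+1; mod 67: f = (x + 6)(x + 64)(x^2 + 3x + 42)(x^2 + 3x + 52), pattern 2+2+1+1. No other pattern occurs in this range, so the set of observed cycle types is {3+3, 2+2+2, 4+1+1, 2+2+1+1}. The candidates containing elements of all these cycle types are S_4 (6T8) of order 24, S_4 x C_2 (6T11) of order 48, PGL(2,5) (6T14) of order 120, S_6 (6T16) of order 720; the others are excluded. The observed types are precisely the cycle types that occur in S_4 (6T8) (apart from the identity). Each of the other remaining candidates has further cycle types, and by the Chebotarev density theorem the matching factorization patterns would occur for a proportion of primes equal to their share of the group: S_4 x C_2 (6T11) additionally contains elements of type 6, 4+2, 2+1+1+1+1 (17 of its 48 elements, about 35% of primes); PGL(2,5) (6T14) additionally contains elements of type 6, 5+1 (44 of its 120 elements, about 37% of primes); S_6 (6T16) additionally contains elements of type 6, 5+1, 4+2, 3+2+1, 3+1+1+1, 2+1+1+1+1 (529 of its 720 elements, about 73% of primes). None of the 22 primes tested shows any such pattern (for each of these groups the chance of that is below 10^-4), which rules them out. Hence G = S_4 (6T8), of order 24. The Galois group S_4 (6T8) has order 24, so the splitting field has degree 24 over Q.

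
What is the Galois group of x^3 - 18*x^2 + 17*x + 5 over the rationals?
C_3 (order 3)

The polynomial is an irreducible cubic over Q and its discriminant is 162409 = 403^2, a perfect square. For an irreducible cubic, a square discriminant forces the Galois group to be A_3, the cyclic group of order 3.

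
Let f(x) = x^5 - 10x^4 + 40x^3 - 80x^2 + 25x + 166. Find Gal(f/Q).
A_5

The polynomial f is an irreducible quintic over Q, so G = Gal(f/Q) is a transitive subgroup of S_5: one of C_5 (5T1, order 5), D_5 (5T2, order 10), F_20 (5T3, order 20), A_5 (5T4, order 60) or S_5 (5T5, order 120). The discriminant of f is 58564000000 = 242000^2, a perfect square, so G is contained in A_5. The transitive groups of degree 5 contained in A_5 are: C_5 (5T1, order 5), D_5 (5T2, order 10), A_5 (5T4, order 60). By Dedekind's theorem, for a prime p not dividing disc(f) the degrees of the irreducible factors of f mod p form the cycle type of an element of G. Factoring f modulo the 3 such primes p <= 13 (skipping 2, 5, 11, which divide the discriminant), each new pattern first appears at: mod 3: f = (x^5 + 2x^4 + x^3 + x^2 + x + 1), pattern 5; mod 13: f = (x + 4)(x + 6)(x^3 + 6x^2 + 8x + 8), pattern 3+1+1. No other pattern occurs in this range, so the set of observed cycle types is {5, 3+1+1}. Among the candidates above, the only group containing elements of all these cycle types is A_5 (5T4) — each of C_5 (5T1), D_5 (5T2) lacks at least one of them. Hence G = A_5 (5T4), of order 60.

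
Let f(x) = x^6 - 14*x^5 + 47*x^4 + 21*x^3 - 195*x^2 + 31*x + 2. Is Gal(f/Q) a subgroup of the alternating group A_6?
The polynomial is irreducible of degree 6 over Q. Its discriminant is 8413926734596681 = 91727459^2, a perfect square. A Galois group lies in the alternating group exactly when the discriminant is a square in Q, so the Galois group (PSL(2,5)) is contained in A_6.

Yes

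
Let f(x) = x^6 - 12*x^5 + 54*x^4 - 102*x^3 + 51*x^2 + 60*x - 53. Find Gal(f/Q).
The polynomial f is an irreducible sextic over Q, so G = Gal(f/Q) is one of the 16 transitive subgroups 6T1, ..., 6T16 of S_6. The discriminant of f is -11156429376, which is not a perfect square, so G is not contained in A_6. The transitive groups of degree 6 not contained in A_6 are: C_6 (6T1, order 6), S_3 (6T2, order 6), D_6 (6T3, order 12), C_3 x S_3 (6T5, order 18), A_4 x C_2 (6T6, order 24), S_4 (6T8, order 24), S_3 x S_3 (6T9, order 36), S_4 x C_2 (6T11, order 48), (S_3 x S_3) : C_2 (6T13, order 72), PGL(2,5) (6T14, order 120), S_6 (6T16, order 720). By Dedekind's theorem, for a prime p not dividing disc(f) the degrees of the irreducible factors of f mod p form the cycle type of an element of G. Factoring f modulo the 33 such primes p <= 149 (skipping 2, 3, which divide the discriminant), each new pattern first appears at: mod 5: f = (x^3 + x^2 + 3x + 1)(x^3 + 2x^2 + 4x + 2), pattern 3+3; mod 7: f = (x^6 + 2x^5 + 5x^4 + 3x^3 + 2x^2 + 4x + 3), pattern 6; mod 17: f = (x + 2)(x + 3)(x^2 + 7x + 11)(x^2 + 10x + 1), pattern 2+2+1+1; mod 19: f = (x + 4)(x + 10)(x + 13)(x + 16)(x^2 + 2x + 17), pattern 2+1+1+1+1; mod 71: f = (x^2 + 7x + 60)(x^2 + 17x + 44)(x^2 + 35x + 56), pattern 2+2+2. No other pattern occurs in this range, so the set of observed cycle types is {3+3, 6, 2+2+1+1, 2+1+1+1+1, 2+2+2}. The candidates containing elements of all these cycle types are A_4 x C_2 (6T6) of order 24, S_4 x C_2 (6T11) of order 48, (S_3 x S_3) : C_2 (6T13) of order 72, S_6 (6T16) of order 720; the others are excluded. The observed types are precisely the cycle types that occur in A_4 x C_2 (6T6) (apart from the identity). Each of the other remaining candidates has further cycle types, and by the Chebotarev density theorem the matching factorization patterns would occur for a proportion of primes equal to their share of the group: S_4 x C_2 (6T11) additionally contains elements of type 4+2, 4+1+1 (12 of its 48 elements, about 25% of primes); (S_3 x S_3) : C_2 (6T13) additionally contains elements of type 4+2, 3+2+1, 3+1+1+1 (34 of its 72 elements, about 47% of primes); S_6 (6T16) additionally contains elements of type 5+1, 4+2, 4+1+1, 3+2+1, 3+1+1+1 (484 of its 720 elements, about 67% of primes). None of the 33 primes tested shows any such pattern (for each of these groups the chance of that is below 10^-4), which rules them out. Hence G = A_4 x C_2 (6T6), of order 24.

6T6: A_4 x C_2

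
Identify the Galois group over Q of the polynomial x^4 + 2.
The polynomial is an irreducible quartic over Q and its discriminant is 2048, which is not a perfect square, so the Galois group is not contained in A_4. The resolvent cubic y^3 - 8*y has exactly one rational root, so the Galois group is C_4 or D_4. The quartic remains irreducible over Q(sqrt(disc)), so the group is D_4.

4T3: D_4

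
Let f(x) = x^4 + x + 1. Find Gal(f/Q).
S_4 (also written S4)

The polynomial is an irreducible quartic over Q and its discriminant is 229, which is not a perfect square, so the Galois group is not contained in A_4. The resolvent cubic y^3 - 4*y - 1 is irreducible over Q. An irreducible resolvent with non-square discriminant gives S_4.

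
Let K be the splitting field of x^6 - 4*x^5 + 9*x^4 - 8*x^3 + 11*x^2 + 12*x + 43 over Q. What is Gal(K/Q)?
The polynomial f is an irreducible sextic over Q, so G = Gal(f/Q) is one of the 16 transitive subgroups 6T1, ..., 6T16 of S_6. The discriminant of f is -18046378835968, which is not a perfect square, so G is not contained in A_6. The transitive groups of degree 6 not contained in A_6 are: C_6 (6T1, order 6), S_3 (6T2, order 6), D_6 (6T3, order 12), C_3 x S_3 (6T5, order 18), A_4 x C_2 (6T6, order 24), S_4 (6T8, order 24), S_3 x S_3 (6T9, order 36), S_4 x C_2 (6T11, order 48), (S_3 x S_3) : C_2 (6T13, order 72), PGL(2,5) (6T14, order 120), S_6 (6T16, order 720). By Dedekind's theorem, for a prime p not dividing disc(f) the degrees of the irreducible factors of f mod p form the cycle type of an element of G. Factoring f modulo the 37 such primes p <= 167 (skipping 2, 7, which divide the discriminant), each new pattern first appears at: mod 3: f = (x^6 + 2x^5 + x^3 + 2x^2 + 1), pattern 6; mod 11: f = (x^3 + 10x + 3)(x^3 + 7x^2 + 10x + 7), pattern 3+3; mod 13: f = (x^2 + 4x + 12)(x^2 + 8x + 8)(x^2 + 10x + 6), pattern 2+2+2; mod 29: f = (x + 7)(x + 9)(x + 11)(x + 14)(x + 17)(x + 25), pattern 1+1+1+1+1+1. No other pattern occurs in this range, so the set of observed cycle types is {6, 3+3, 2+2+2, 1+1+1+1+1+1}. The candidates containing elements of all these cycle types are C_6 (6T1) of order 6, D_6 (6T3) of order 12, C_3 x S_3 (6T5) of order 18, A_4 x C_2 (6T6) of order 24, S_3 x S_3 (6T9) of order 36, S_4 x C_2 (6T11) of order 48, (S_3 x S_3) : C_2 (6T13) of order 72, PGL(2,5) (6T14) of order 120, S_6 (6T16) of order 720; the others are excluded. The observed types are precisely the cycle types that occur in C_6 (6T1). Each of the other remaining candidates has further cycle types, and by the Chebotarev density theorem the matching factorization patterns would occur for a proportion of primes equal to their share of the group: D_6 (6T3) additionally contains elements of type 2+2+1+1 (3 of its 12 elements, about 25% of primes); C_3 x S_3 (6T5) additionally contains elements of type 3+1+1+1 (4 of its 18 elements, about 22% of primes); A_4 x C_2 (6T6) additionally contains elements of type 2+2+1+1, 2+1+1+1+1 (6 of its 24 elements, about 25% of primes); S_3 x S_3 (6T9) additionally contains elements of type 3+1+1+1, 2+2+1+1 (13 of its 36 elements, about 36% of primes); S_4 x C_2 (6T11) additionally contains elements of type 4+2, 4+1+1, 2+2+1+1, 2+1+1+1+1 (24 of its 48 elements, about 50% of primes); (S_3 x S_3) : C_2 (6T13) additionally contains elements of type 4+2, 3+2+1, 3+1+1+1, 2+2+1+1, 2+1+1+1+1 (49 of its 72 elements, about 68% of primes); PGL(2,5) (6T14) additionally contains elements of type 5+1, 4+1+1, 2+2+1+1 (69 of its 120 elements, about 58% of primes); S_6 (6T16) additionally contains elements of type 5+1, 4+2, 4+1+1, 3+2+1, 3+1+1+1, 2+2+1+1, 2+1+1+1+1 (544 of its 720 elements, about 76% of primes). None of the 37 primes tested shows any such pattern (for each of these groups the chance of that is below 10^-4), which rules them out. Hence G = C_6 (6T1), of order 6.

C_6 (order 6)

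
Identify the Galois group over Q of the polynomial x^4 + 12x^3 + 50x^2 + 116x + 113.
The polynomial is an irreducible quartic over Q and its discriminant is -18874368, which is not a perfect square, so the Galois group is not contained in A_4. The resolvent cubic y^3 - 50*y^2 + 940*y - 7128 has exactly one rational root, so the Galois group is C_4 or D_4. The quartic remains irreducible over Q(sqrt(disc)), so the group is D_4.

D_4 (order 8)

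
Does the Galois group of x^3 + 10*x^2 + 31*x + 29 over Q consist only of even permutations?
The polynomial is irreducible of degree 3 over Q. Its discriminant is 49 = 7^2, a perfect square. A Galois group lies in the alternating group exactly when the discriminant is a square in Q, so the Galois group (C_3) is contained in A_3.

Yes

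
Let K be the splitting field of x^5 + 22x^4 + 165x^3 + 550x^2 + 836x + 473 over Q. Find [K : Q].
The degree of the splitting field over Q equals the order of the Galois group, so first determine the group. The polynomial f is an irreducible quintic over Q, so G = Gal(f/Q) is a transitive subgroup of S_5: one of C_5 (5T1, order 5), D_5 (5T2, order 10), F_20 (5T3, order 20), A_5 (5T4, order 60) or S_5 (5T5, order 120). The discriminant of f is 27071209 = 5203^2, a perfect square, so G is contained in A_5. The transitive groups of degree 5 contained in A_5 are: C_5 (5T1, order 5), D_5 (5T2, order 10), A_5 (5T4, order 60). By Dedekind's theorem, for a prime p not dividing disc(f) the degrees of the irreducible factors of f mod p form the cycle type of an element of G. Factoring f modulo the 14 such primes p <= 53 (skipping 11, 43, which divide the discriminant), each new pattern first appears at: mod 2: f = (x^5 + x^3 + 1), pattern 5; mod 23: f = (x + 4)(x + 9)(x + 12)(x + 21)(x + 22), pattern 1+1+1+1+1. No other pattern occurs in this range, so the set of observed cycle types is {5, 1+1+1+1+1}. The candidates containing elements of all these cycle types are C_5 (5T1) of order 5, D_5 (5T2) of order 10, A_5 (5T4) of order 60; the others are excluded. The observed types are precisely the cycle types that occur in C_5 (5T1). Each of the other remaining candidates has further cycle types, and by the Chebotarev density theorem the matching factorization patterns would occur for a proportion of primes equal to their share of the group: D_5 (5T2) additionally contains elements of type 2+2+1 (5 of its 10 elements, about 50% of primes); A_5 (5T4) additionally contains elements of type 3+1+1, 2+2+1 (35 of its 60 elements, about 58% of primes). None of the 14 primes tested shows any such pattern (for each of these groups the chance of that is below 10^-4), which rules them out. Hence G = C_5 (5T1), of order 5. The Galois group C_5 (5T1) has order 5, so the splitting field has degree 5 over Q.

5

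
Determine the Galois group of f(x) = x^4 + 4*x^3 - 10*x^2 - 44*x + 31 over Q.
4T3: D_4

The polynomial is an irreducible quartic over Q and its discriminant is -34080768, which is not a perfect square, so the Galois group is not contained in A_4. The resolvent cubic y^3 + 10*y^2 - 300*y - 3672 has exactly one rational root, so the Galois group is C_4 or D_4. The quartic remains irreducible over Q(sqrt(disc)), so the group is D_4.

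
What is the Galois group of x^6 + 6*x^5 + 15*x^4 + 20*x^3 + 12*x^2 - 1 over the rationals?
The polynomial f is an irreducible sextic over Q, so G = Gal(f/Q) is one of the 16 transitive subgroups 6T1, ..., 6T16 of S_6. The discriminant of f is -419904, which is not a perfect square, so G is not contained in A_6. The transitive groups of degree 6 not contained in A_6 are: C_6 (6T1, order 6), S_3 (6T2, order 6), D_6 (6T3, order 12), C_3 x S_3 (6T5, order 18), A_4 x C_2 (6T6, order 24), S_4 (6T8, order 24), S_3 x S_3 (6T9, order 36), S_4 x C_2 (6T11, order 48), (S_3 x S_3) : C_2 (6T13, order 72), PGL(2,5) (6T14, order 120), S_6 (6T16, order 720). By Dedekind's theorem, for a prime p not dividing disc(f) the degrees of the irreducible factors of f mod p form the cycle type of an element of G. Factoring f modulo the 33 such primes p <= 149 (skipping 2, 3, which divide the discriminant), each new pattern first appears at: mod 5: f = (x^3 + 4x + 3)(x^3 + x^2 + x + 3), pattern 3+3; mod 7: f = (x^6 + 6x^5 + x^4 + 6x^3 + 5x^2 + 6), pattern 6; mod 17: f = (x + 9)(x + 10)(x^2 + 2x + 4)(x^2 + 2x + 11), pattern 2+2+1+1; mod 19: f = (x + 4)(x + 9)(x + 12)(x + 17)(x^2 + 2x + 17), pattern 2+1+1+1+1; mod 71: f = (x^2 + 2x + 17)(x^2 + 2x + 26)(x^2 + 2x + 31), pattern 2+2+2. No other pattern occurs in this range, so the set of observed cycle types is {3+3, 6, 2+2+1+1, 2+1+1+1+1, 2+2+2}. The candidates containing elements of all these cycle types are A_4 x C_2 (6T6) of order 24, S_4 x C_2 (6T11) of order 48, (S_3 x S_3) : C_2 (6T13) of order 72, S_6 (6T16) of order 720; the others are excluded. The observed types are precisely the cycle types that occur in A_4 x C_2 (6T6) (apart from the identity). Each of the other remaining candidates has further cycle types, and by the Chebotarev density theorem the matching factorization patterns would occur for a proportion of primes equal to their share of the group: S_4 x C_2 (6T11) additionally contains elements of type 4+2, 4+1+1 (12 of its 48 elements, about 25% of primes); (S_3 x S_3) : C_2 (6T13) additionally contains elements of type 4+2, 3+2+1, 3+1+1+1 (34 of its 72 elements, about 47% of primes); S_6 (6T16) additionally contains elements of type 5+1, 4+2, 4+1+1, 3+2+1, 3+1+1+1 (484 of its 720 elements, about 67% of primes). None of the 33 primes tested shows any such pattern (for each of these groups the chance of that is below 10^-4), which rules them out. Hence G = A_4 x C_2 (6T6), of order 24.

A_4 x C_2 (also written A4xC2)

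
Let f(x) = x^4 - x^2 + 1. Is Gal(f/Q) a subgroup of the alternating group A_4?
Yes

The polynomial is irreducible of degree 4 over Q. Its discriminant is 144 = 12^2, a perfect square. A Galois group lies in the alternating group exactly when the discriminant is a square in Q, so the Galois group (V_4) is contained in A_4.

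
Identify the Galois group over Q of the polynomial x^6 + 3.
The polynomial f is an irreducible sextic over Q, so G = Gal(f/Q) is one of the 16 transitive subgroups 6T1, ..., 6T16 of S_6. The discriminant of f is -11337408, which is not a perfect square, so G is not contained in A_6. The transitive groups of degree 6 not contained in A_6 are: C_6 (6T1, order 6), S_3 (6T2, order 6), D_6 (6T3, order 12), C_3 x S_3 (6T5, order 18), A_4 x C_2 (6T6, order 24), S_4 (6T8, order 24), S_3 x S_3 (6T9, order 36), S_4 x C_2 (6T11, order 48), (S_3 x S_3) : C_2 (6T13, order 72), PGL(2,5) (6T14, order 120), S_6 (6T16, order 720). By Dedekind's theorem, for a prime p not dividing disc(f) the degrees of the irreducible factors of f mod p form the cycle type of an element of G. Factoring f modulo the 23 such primes p <= 97 (skipping 2, 3, which divide the discriminant), each new pattern first appears at: mod 5: f = (x^2 + 2)(x^2 + x + 2)(x^2 + 4x + 2), pattern 2+2+2; mod 7: f = (x^3 + 2)(x^3 + 5), pattern 3+3; mod 61: f = (x + 3)(x + 19)(x + 22)(x + 39)(x + 42)(x + 58), pattern 1+1+1+1+1+1. No other pattern occurs in this range, so the set of observed cycle types is {2+2+2, 3+3, 1+1+1+1+1+1}. The candidates containing elements of all these cycle types are C_6 (6T1) of order 6, S_3 (6T2) of order 6, D_6 (6T3) of order 12, C_3 x S_3 (6T5) of order 18, A_4 x C_2 (6T6) of order 24, S_4 (6T8) of order 24, S_3 x S_3 (6T9) of order 36, S_4 x C_2 (6T11) of order 48, (S_3 x S_3) : C_2 (6T13) of order 72, PGL(2,5) (6T14) of order 120, S_6 (6T16) of order 720; the others are excluded. The observed types are precisely the cycle types that occur in S_3 (6T2). Each of the other remaining candidates has further cycle types, and by the Chebotarev density theorem the matching factorization patterns would occur for a proportion of primes equal to their share of the group: C_6 (6T1) additionally contains elements of type 6 (2 of its 6 elements, about 33% of primes); D_6 (6T3) additionally contains elements of type 6, 2+2+1+1 (5 of its 12 elements, about 42% of primes); C_3 x S_3 (6T5) additionally contains elements of type 6, 3+1+1+1 (10 of its 18 elements, about 56% of primes); A_4 x C_2 (6T6) additionally contains elements of type 6, 2+2+1+1, 2+1+1+1+1 (14 of its 24 elements, about 58% of primes); S_4 (6T8) additionally contains elements of type 4+1+1, 2+2+1+1 (9 of its 24 elements, about 38% of primes); S_3 x S_3 (6T9) additionally contains elements of type 6, 3+1+1+1, 2+2+1+1 (25 of its 36 elements, about 69% of primes); S_4 x C_2 (6T11) additionally contains elements of type 6, 4+2, 4+1+1, 2+2+1+1, 2+1+1+1+1 (32 of its 48 elements, about 67% of primes); (S_3 x S_3) : C_2 (6T13) additionally contains elements of type 6, 4+2, 3+2+1, 3+1+1+1, 2+2+1+1, 2+1+1+1+1 (61 of its 72 elements, about 85% of primes); PGL(2,5) (6T14) additionally contains elements of type 6, 5+1, 4+1+1, 2+2+1+1 (89 of its 120 elements, about 74% of primes); S_6 (6T16) additionally contains elements of type 6, 5+1, 4+2, 4+1+1, 3+2+1, 3+1+1+1, 2+2+1+1, 2+1+1+1+1 (664 of its 720 elements, about 92% of primes). None of the 23 primes tested shows any such pattern (for each of these groups the chance of that is below 10^-4), which rules them out. Hence G = S_3 (6T2), of order 6.

S_3 (order 6)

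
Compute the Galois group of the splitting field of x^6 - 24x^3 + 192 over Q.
The polynomial f is an irreducible sextic over Q, so G = Gal(f/Q) is one of the 16 transitive subgroups 6T1, ..., 6T16 of S_6. The discriminant of f is -190210142896128, which is not a perfect square, so G is not contained in A_6. The transitive groups of degree 6 not contained in A_6 are: C_6 (6T1, order 6), S_3 (6T2, order 6), D_6 (6T3, order 12), C_3 x S_3 (6T5, order 18), A_4 x C_2 (6T6, order 24), S_4 (6T8, order 24), S_3 x S_3 (6T9, order 36), S_4 x C_2 (6T11, order 48), (S_3 x S_3) : C_2 (6T13, order 72), PGL(2,5) (6T14, order 120), S_6 (6T16, order 720). By Dedekind's theorem, for a prime p not dividing disc(f) the degrees of the irreducible factors of f mod p form the cycle type of an element of G. Factoring f modulo the 33 such primes p <= 149 (skipping 2, 3, which divide the discriminant), each new pattern first appears at: mod 5: f = (x^6 + x^3 + 2), pattern 6; mod 7: f = (x + 1)(x + 2)(x + 4)(x^3 + 3), pattern 3+1+1+1; mod 17: f = (x^2 + 2x + 11)(x^2 + 7x + 11)(x^2 + 8x + 11), pattern 2+2+2; mod 19: f = (x^3 + 4)(x^3 + 10), pattern 3+3; mod 73: f = (x + 26)(x + 42)(x + 44)(x + 58)(x + 60)(x + 62), pattern 1+1+1+1+1+1. No other pattern occurs in this range, so the set of observed cycle types is {6, 3+1+1+1, 2+2+2, 3+3, 1+1+1+1+1+1}. The candidates containing elements of all these cycle types are C_3 x S_3 (6T5) of order 18, S_3 x S_3 (6T9) of order 36, (S_3 x S_3) : C_2 (6T13) of order 72, S_6 (6T16) of order 720; the others are excluded. The observed types are precisely the cycle types that occur in C_3 x S_3 (6T5). Each of the other remaining candidates has further cycle types, and by the Chebotarev density theorem the matching factorization patterns would occur for a proportion of primes equal to their share of the group: S_3 x S_3 (6T9) additionally contains elements of type 2+2+1+1 (9 of its 36 elements, about 25% of primes); (S_3 x S_3) : C_2 (6T13) additionally contains elements of type 4+2, 3+2+1, 2+2+1+1, 2+1+1+1+1 (45 of its 72 elements, about 62% of primes); S_6 (6T16) additionally contains elements of type 5+1, 4+2, 4+1+1, 3+2+1, 2+2+1+1, 2+1+1+1+1 (504 of its 720 elements, about 70% of primes). None of the 33 primes tested shows any such pattern (for each of these groups the chance of that is below 10^-4), which rules them out. Hence G = C_3 x S_3 (6T5), of order 18.

6T5: C_3 x S_3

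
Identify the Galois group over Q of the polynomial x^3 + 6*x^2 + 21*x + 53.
The polynomial is an irreducible cubic over Q and its discriminant is -22599, which is not a perfect square. For an irreducible cubic, a non-square discriminant gives Galois group S_3.

S_3 (order 6)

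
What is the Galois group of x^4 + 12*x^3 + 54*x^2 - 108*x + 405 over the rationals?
4T4: A_4

The polynomial is an irreducible quartic over Q and its discriminant is 176319369216 = 419904^2, a perfect square, so the Galois group is contained in A_4. The resolvent cubic y^3 - 54*y^2 - 2916*y + 17496 is irreducible over Q. An irreducible resolvent with square discriminant gives A_4.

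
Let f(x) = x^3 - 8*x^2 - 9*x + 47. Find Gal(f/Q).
C_3 (order 3)

The polynomial is an irreducible cubic over Q and its discriminant is 105625 = 325^2, a perfect square. For an irreducible cubic, a square discriminant forces the Galois group to be A_3, the cyclic group of order 3.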